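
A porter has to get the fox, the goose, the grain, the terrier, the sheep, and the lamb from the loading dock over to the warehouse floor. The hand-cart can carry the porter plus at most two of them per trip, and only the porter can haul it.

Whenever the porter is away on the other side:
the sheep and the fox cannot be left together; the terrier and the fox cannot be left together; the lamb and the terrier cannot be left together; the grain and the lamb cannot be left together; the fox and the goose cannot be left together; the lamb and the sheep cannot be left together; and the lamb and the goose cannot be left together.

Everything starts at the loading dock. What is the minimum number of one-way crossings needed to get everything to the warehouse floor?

7

Counting alone: the porter can take at most 2 across per trip to the warehouse floor, so moving all 6 needs at least 3 loaded trips out, with a return between consecutive ones — at least 5 crossings.
The safety rule pushes this higher. Following every safe sequence of crossings, the most of the 6 that can be at the warehouse floor as the hand-cart arrives there on crossing 5 is 4 — never all 6.
So no plan with fewer than 7 crossings exists, and this one achieves 7:
1. Porter goes to the warehouse floor with the fox and the lamb.
2. Porter goes back to the loading dock alone.
3. Porter goes to the warehouse floor with the goose and the grain.
4. Porter goes back to the loading dock with the fox and the lamb.
5. Porter goes to the warehouse floor with the sheep and the terrier.
6. Porter goes back to the loading dock alone.
7. Porter goes to the warehouse floor with the fox and the lamb.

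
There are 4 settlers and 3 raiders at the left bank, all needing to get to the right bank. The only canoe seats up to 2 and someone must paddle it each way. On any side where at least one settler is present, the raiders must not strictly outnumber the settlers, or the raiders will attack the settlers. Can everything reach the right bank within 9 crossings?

No

Counting alone: each trip to the right bank takes at most 2 across and each return brings at least 1 back, so after t trips out (and t−1 returns) at most 2t − (t−1) of the 7 are across; that first reaches 7 at t = 6, so at least 11 crossings are needed.
Since 9 < 11, 9 crossings cannot be enough. (The shortest complete plan in fact takes 11:)
1. 2 raiders → the right bank.  (the left bank: 4S 1R; the right bank: 0S 2R)
2. 1 raider ← the left bank.  (the left bank: 4S 2R; the right bank: 0S 1R)
3. 2 raiders → the right bank.  (the left bank: 4S 0R; the right bank: 0S 3R)
4. 1 raider ← the left bank.  (the left bank: 4S 1R; the right bank: 0S 2R)
5. 2 settlers → the right bank.  (the left bank: 2S 1R; the right bank: 2S 2R)
6. 1 raider ← the left bank.  (the left bank: 2S 2R; the right bank: 2S 1R)
7. 1 settler and 1 raider → the right bank.  (the left bank: 1S 1R; the right bank: 3S 2R)
8. 1 settler ← the left bank.  (the left bank: 2S 1R; the right bank: 2S 2R)
9. 1 settler and 1 raider → the right bank.  (the left bank: 1S 0R; the right bank: 3S 3R)
10. 1 raider ← the left bank.  (the left bank: 1S 1R; the right bank: 3S 2R)
11. 1 settler and 1 raider → the right bank.  (the left bank: 0S 0R; the right bank: 4S 3R)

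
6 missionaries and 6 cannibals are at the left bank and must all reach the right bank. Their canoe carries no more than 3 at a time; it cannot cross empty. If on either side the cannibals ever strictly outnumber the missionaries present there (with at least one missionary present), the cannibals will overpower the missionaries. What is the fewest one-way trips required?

Following every safe sequence of crossings from the start, the most of the 12 that can be at the right bank as the canoe arrives there on crossings 1, 3, 5 is 3, 5, 6 respectively; the best ever achieved is 6 of 12.
From crossing 7 on, no configuration arises that was not already reachable earlier: only 17 distinct safe configurations (who is on which side, and where the canoe is) can ever be reached, none of them has everyone across, and every continuation just revisits them. They are: 0 missionaries + 0 cannibals across (canoe back at the start); 0 missionaries + 1 cannibal across (canoe there); 0 missionaries + 1 cannibal across (canoe back at the start); 0 missionaries + 2 cannibals across (canoe there); 0 missionaries + 2 cannibals across (canoe back at the start); 0 missionaries + 3 cannibals across (canoe there); 0 missionaries + 3 cannibals across (canoe back at the start); 0 missionaries + 4 cannibals across (canoe there); 0 missionaries + 4 cannibals across (canoe back at the start); 0 missionaries + 5 cannibals across (canoe there); 0 missionaries + 5 cannibals across (canoe back at the start); 0 missionaries + 6 cannibals across (canoe there); 1 missionary + 1 cannibal across (canoe there); 1 missionary + 1 cannibal across (canoe back at the start); 2 missionaries + 2 cannibals across (canoe there); 2 missionaries + 2 cannibals across (canoe back at the start); 3 missionaries + 3 cannibals across (canoe there). So no valid plan exists.

impossible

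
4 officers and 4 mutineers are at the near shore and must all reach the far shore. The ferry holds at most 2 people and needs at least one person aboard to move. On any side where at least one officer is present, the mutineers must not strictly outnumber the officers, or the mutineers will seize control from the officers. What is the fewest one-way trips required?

Following every safe sequence of crossings from the start, the most of the 8 that can be at the far shore as the ferry arrives there on crossings 1, 3, 5 is 2, 3, 4 respectively; the best ever achieved is 4 of 8.
From crossing 7 on, no configuration arises that was not already reachable earlier: only 11 distinct safe configurations (who is on which side, and where the ferry is) can ever be reached, none of them has everyone across, and every continuation just revisits them. They are: 0 officers + 0 mutineers across (ferry back at the start); 0 officers + 1 mutineer across (ferry there); 0 officers + 1 mutineer across (ferry back at the start); 0 officers + 2 mutineers across (ferry there); 0 officers + 2 mutineers across (ferry back at the start); 0 officers + 3 mutineers across (ferry there); 0 officers + 3 mutineers across (ferry back at the start); 0 officers + 4 mutineers across (ferry there); 1 officer + 1 mutineer across (ferry there); 1 officer + 1 mutineer across (ferry back at the start); 2 officers + 2 mutineers across (ferry there). So no valid plan exists.

impossible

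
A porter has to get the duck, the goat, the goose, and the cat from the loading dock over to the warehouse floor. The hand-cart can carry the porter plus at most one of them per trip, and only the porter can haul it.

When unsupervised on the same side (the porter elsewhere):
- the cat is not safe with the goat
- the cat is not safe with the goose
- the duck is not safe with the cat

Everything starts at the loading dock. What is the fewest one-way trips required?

impossible

Following every safe sequence of crossings from the start, the most of the 4 that can be at the warehouse floor as the hand-cart arrives there on crossings 1, 3 is 1, 2 respectively; the best ever achieved is 2 of 4.
From crossing 5 on, no configuration arises that was not already reachable earlier: only 9 distinct safe configurations (who is on which side, and where the hand-cart is) can ever be reached, none of them has everyone across, and every continuation just revisits them. So no valid plan exists.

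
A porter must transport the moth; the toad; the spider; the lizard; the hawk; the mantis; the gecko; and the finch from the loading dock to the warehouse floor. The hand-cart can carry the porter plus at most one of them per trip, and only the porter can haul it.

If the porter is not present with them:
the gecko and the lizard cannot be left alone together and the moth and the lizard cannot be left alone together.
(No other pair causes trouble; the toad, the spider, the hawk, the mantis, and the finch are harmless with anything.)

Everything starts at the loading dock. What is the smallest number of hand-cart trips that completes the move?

17

Counting alone: the porter can take at most 1 across per trip to the warehouse floor, so moving all 8 needs at least 8 loaded trips out, with a return between consecutive ones — at least 15 crossings.
The safety rule pushes this higher. Following every safe sequence of crossings, the most of the 8 that can be at the warehouse floor as the hand-cart arrives there on crossing 15 is 7 — never all 8.
So no plan with fewer than 17 crossings exists, and this one achieves 17:
1. Porter goes to the warehouse floor with the lizard.  [the loading dock: the finch, the gecko, the hawk, the mantis, the moth, the spider, the toad | the warehouse floor: the lizard]
2. Porter goes back to the loading dock alone.  [the loading dock: the finch, the gecko, the hawk, the mantis, the moth, the spider, the toad | the warehouse floor: the lizard]
3. Porter goes to the warehouse floor with the moth.  [the loading dock: the finch, the gecko, the hawk, the mantis, the spider, the toad | the warehouse floor: the lizard, the moth]
4. Porter goes back to the loading dock with the lizard.  [the loading dock: the finch, the gecko, the hawk, the lizard, the mantis, the spider, the toad | the warehouse floor: the moth]
5. Porter goes to the warehouse floor with the gecko.  [the loading dock: the finch, the hawk, the lizard, the mantis, the spider, the toad | the warehouse floor: the gecko, the moth]
6. Porter goes back to the loading dock alone.  [the loading dock: the finch, the hawk, the lizard, the mantis, the spider, the toad | the warehouse floor: the gecko, the moth]
7. Porter goes to the warehouse floor with the toad.  [the loading dock: the finch, the hawk, the lizard, the mantis, the spider | the warehouse floor: the gecko, the moth, the toad]
8. Porter goes back to the loading dock alone.  [the loading dock: the finch, the hawk, the lizard, the mantis, the spider | the warehouse floor: the gecko, the moth, the toad]
9. Porter goes to the warehouse floor with the spider.  [the loading dock: the finch, the hawk, the lizard, the mantis | the warehouse floor: the gecko, the moth, the spider, the toad]
10. Porter goes back to the loading dock alone.  [the loading dock: the finch, the hawk, the lizard, the mantis | the warehouse floor: the gecko, the moth, the spider, the toad]
11. Porter goes to the warehouse floor with the hawk.  [the loading dock: the finch, the lizard, the mantis | the warehouse floor: the gecko, the hawk, the moth, the spider, the toad]
12. Porter goes back to the loading dock alone.  [the loading dock: the finch, the lizard, the mantis | the warehouse floor: the gecko, the hawk, the moth, the spider, the toad]
13. Porter goes to the warehouse floor with the mantis.  [the loading dock: the finch, the lizard | the warehouse floor: the gecko, the hawk, the mantis, the moth, the spider, the toad]
14. Porter goes back to the loading dock alone.  [the loading dock: the finch, the lizard | the warehouse floor: the gecko, the hawk, the mantis, the moth, the spider, the toad]
15. Porter goes to the warehouse floor with the finch.  [the loading dock: the lizard | the warehouse floor: the finch, the gecko, the hawk, the mantis, the moth, the spider, the toad]
16. Porter goes back to the loading dock alone.  [the loading dock: the lizard | the warehouse floor: the finch, the gecko, the hawk, the mantis, the moth, the spider, the toad]
17. Porter goes to the warehouse floor with the lizard.  [the loading dock: — | the warehouse floor: the finch, the gecko, the hawk, the lizard, the mantis, the moth, the spider, the toad]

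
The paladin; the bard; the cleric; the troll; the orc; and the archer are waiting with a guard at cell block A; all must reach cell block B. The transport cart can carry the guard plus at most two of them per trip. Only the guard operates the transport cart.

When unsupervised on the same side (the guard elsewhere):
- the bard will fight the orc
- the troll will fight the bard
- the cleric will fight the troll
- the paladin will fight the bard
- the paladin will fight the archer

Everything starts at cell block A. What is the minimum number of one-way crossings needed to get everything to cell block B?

impossible

Whatever the first load, the items left behind include a forbidden pair without the guard. No opening move is safe, so no plan exists.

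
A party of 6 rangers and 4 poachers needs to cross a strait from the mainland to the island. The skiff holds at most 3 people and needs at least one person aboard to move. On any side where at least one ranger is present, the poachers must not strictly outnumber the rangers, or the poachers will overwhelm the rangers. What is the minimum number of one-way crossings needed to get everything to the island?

Counting alone: each trip to the island takes at most 3 across and each return brings at least 1 back, so after t trips out (and t−1 returns) at most 3t − (t−1) of the 10 are across; that first reaches 10 at t = 5, so at least 9 crossings are needed.
The plan below uses exactly 9 crossings, so it is optimal:
1. 2 poachers → the island.  (the mainland: 6R 2P; the island: 0R 2P)
2. 1 poacher ← the mainland.  (the mainland: 6R 3P; the island: 0R 1P)
3. 3 poachers → the island.  (the mainland: 6R 0P; the island: 0R 4P)
4. 1 poacher ← the mainland.  (the mainland: 6R 1P; the island: 0R 3P)
5. 3 rangers → the island.  (the mainland: 3R 1P; the island: 3R 3P)
6. 1 poacher ← the mainland.  (the mainland: 3R 2P; the island: 3R 2P)
7. 1 ranger and 2 poachers → the island.  (the mainland: 2R 0P; the island: 4R 4P)
8. 1 poacher ← the mainland.  (the mainland: 2R 1P; the island: 4R 3P)
9. 2 rangers and 1 poacher → the island.  (the mainland: 0R 0P; the island: 6R 4P)

9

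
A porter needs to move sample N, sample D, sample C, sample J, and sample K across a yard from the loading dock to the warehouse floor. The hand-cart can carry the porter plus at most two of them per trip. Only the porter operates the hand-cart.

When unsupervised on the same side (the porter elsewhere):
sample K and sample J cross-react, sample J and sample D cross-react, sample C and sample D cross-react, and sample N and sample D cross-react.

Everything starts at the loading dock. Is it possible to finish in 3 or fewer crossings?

No

Counting alone: the porter can take at most 2 across per trip to the warehouse floor, so moving all 5 needs at least 3 loaded trips out, with a return between consecutive ones — at least 5 crossings.
Since 3 < 5, 3 crossings cannot be enough. (The shortest complete plan in fact takes 5:)
1. Porter goes to the warehouse floor with sample D and sample J.
2. Porter goes back to the loading dock with sample D.
3. Porter goes to the warehouse floor with sample C and sample N.
4. Porter goes back to the loading dock alone.
5. Porter goes to the warehouse floor with sample D and sample K.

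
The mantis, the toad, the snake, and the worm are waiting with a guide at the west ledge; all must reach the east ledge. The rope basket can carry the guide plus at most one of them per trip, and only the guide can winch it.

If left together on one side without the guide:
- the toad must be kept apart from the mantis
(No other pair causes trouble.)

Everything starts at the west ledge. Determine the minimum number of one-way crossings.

Counting alone: the guide can take at most 1 across per trip to the east ledge, so moving all 4 needs at least 4 loaded trips out, with a return between consecutive ones — at least 7 crossings.
The plan below uses exactly 7 crossings, so it is optimal:
1. Guide goes to the east ledge with the mantis.  [the west ledge: the snake, the toad, the worm | the east ledge: the mantis]
2. Guide goes back to the west ledge alone.  [the west ledge: the snake, the toad, the worm | the east ledge: the mantis]
3. Guide goes to the east ledge with the snake.  [the west ledge: the toad, the worm | the east ledge: the mantis, the snake]
4. Guide goes back to the west ledge alone.  [the west ledge: the toad, the worm | the east ledge: the mantis, the snake]
5. Guide goes to the east ledge with the worm.  [the west ledge: the toad | the east ledge: the mantis, the snake, the worm]
6. Guide goes back to the west ledge alone.  [the west ledge: the toad | the east ledge: the mantis, the snake, the worm]
7. Guide goes to the east ledge with the toad.  [the west ledge: — | the east ledge: the mantis, the snake, the toad, the worm]

7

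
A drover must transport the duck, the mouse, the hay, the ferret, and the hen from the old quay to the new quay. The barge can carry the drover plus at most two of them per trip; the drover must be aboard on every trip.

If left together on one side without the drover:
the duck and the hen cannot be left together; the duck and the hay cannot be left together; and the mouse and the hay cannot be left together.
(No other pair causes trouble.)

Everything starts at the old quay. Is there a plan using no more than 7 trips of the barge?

Yes

Yes — this plan uses 5 crossings (≤ 7):
1. Drover goes to the new quay with the duck and the mouse.  [the old quay: the ferret, the hay, the hen | the new quay: the duck, the mouse]
2. Drover goes back to the old quay alone.  [the old quay: the ferret, the hay, the hen | the new quay: the duck, the mouse]
3. Drover goes to the new quay with the ferret.  [the old quay: the hay, the hen | the new quay: the duck, the ferret, the mouse]
4. Drover goes back to the old quay alone.  [the old quay: the hay, the hen | the new quay: the duck, the ferret, the mouse]
5. Drover goes to the new quay with the hay and the hen.  [the old quay: — | the new quay: the duck, the ferret, the hay, the hen, the mouse]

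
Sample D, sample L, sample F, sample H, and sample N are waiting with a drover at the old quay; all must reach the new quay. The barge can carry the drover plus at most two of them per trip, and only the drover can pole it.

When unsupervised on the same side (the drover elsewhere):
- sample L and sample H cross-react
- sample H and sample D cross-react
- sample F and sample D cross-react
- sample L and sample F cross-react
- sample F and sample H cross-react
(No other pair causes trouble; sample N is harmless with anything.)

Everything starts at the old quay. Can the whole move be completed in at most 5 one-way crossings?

No

Counting alone: the drover can take at most 2 across per trip to the new quay, so moving all 5 needs at least 3 loaded trips out, with a return between consecutive ones — at least 5 crossings.
The safety rule pushes this higher. Following every safe sequence of crossings, the most of the 5 that can be at the new quay as the barge arrives there on crossing 5 is 4 — never all 5.
So the move cannot be finished within 5 crossings. (The shortest complete plan takes 7:)
1. Drover goes to the new quay with sample F and sample H.
2. Drover goes back to the old quay with sample F.
3. Drover goes to the new quay with sample D and sample L.
4. Drover goes back to the old quay with sample H.
5. Drover goes to the new quay with sample F and sample N.
6. Drover goes back to the old quay with sample F.
7. Drover goes to the new quay with sample F and sample H.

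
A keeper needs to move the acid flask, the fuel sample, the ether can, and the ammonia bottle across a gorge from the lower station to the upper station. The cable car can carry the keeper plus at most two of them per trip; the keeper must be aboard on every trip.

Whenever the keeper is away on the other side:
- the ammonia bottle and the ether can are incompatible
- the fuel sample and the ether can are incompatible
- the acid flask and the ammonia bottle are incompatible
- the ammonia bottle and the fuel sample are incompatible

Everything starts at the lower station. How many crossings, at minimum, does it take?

5

Counting alone: the keeper can take at most 2 across per trip to the upper station, so moving all 4 needs at least 2 loaded trips out, with a return between consecutive ones — at least 3 crossings.
The safety rule pushes this higher. Following every safe sequence of crossings, the most of the 4 that can be at the upper station as the cable car arrives there on crossing 3 is 3 — never all 4.
So no plan with fewer than 5 crossings exists, and this one achieves 5:
1. Keeper goes to the upper station with the ammonia bottle and the fuel sample.  [the lower station: the acid flask, the ether can | the upper station: the ammonia bottle, the fuel sample]
2. Keeper goes back to the lower station with the fuel sample.  [the lower station: the acid flask, the ether can, the fuel sample | the upper station: the ammonia bottle]
3. Keeper goes to the upper station with the acid flask and the fuel sample.  [the lower station: the ether can | the upper station: the acid flask, the ammonia bottle, the fuel sample]
4. Keeper goes back to the lower station with the ammonia bottle.  [the lower station: the ammonia bottle, the ether can | the upper station: the acid flask, the fuel sample]
5. Keeper goes to the upper station with the ammonia bottle and the ether can.  [the lower station: — | the upper station: the acid flask, the ammonia bottle, the ether can, the fuel sample]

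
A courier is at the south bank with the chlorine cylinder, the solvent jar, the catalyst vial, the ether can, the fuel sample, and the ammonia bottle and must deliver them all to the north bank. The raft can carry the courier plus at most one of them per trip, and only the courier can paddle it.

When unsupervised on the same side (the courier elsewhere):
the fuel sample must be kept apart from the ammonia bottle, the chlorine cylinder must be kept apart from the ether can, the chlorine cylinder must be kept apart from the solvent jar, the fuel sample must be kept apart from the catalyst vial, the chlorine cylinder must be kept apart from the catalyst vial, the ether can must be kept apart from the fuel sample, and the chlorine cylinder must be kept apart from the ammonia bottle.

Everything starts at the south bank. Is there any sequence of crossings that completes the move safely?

No

Whatever the first load, the items left behind include a forbidden pair without the courier. No opening move is safe, so no plan exists.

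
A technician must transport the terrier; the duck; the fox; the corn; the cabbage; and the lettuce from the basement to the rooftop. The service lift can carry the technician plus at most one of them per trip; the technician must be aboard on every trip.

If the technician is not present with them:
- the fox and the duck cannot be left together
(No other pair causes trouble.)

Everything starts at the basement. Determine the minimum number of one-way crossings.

Counting alone: the technician can take at most 1 across per trip to the rooftop, so moving all 6 needs at least 6 loaded trips out, with a return between consecutive ones — at least 11 crossings.
The plan below uses exactly 11 crossings, so it is optimal:
1. Technician goes to the rooftop with the duck.
2. Technician goes back to the basement alone.
3. Technician goes to the rooftop with the terrier.
4. Technician goes back to the basement alone.
5. Technician goes to the rooftop with the corn.
6. Technician goes back to the basement alone.
7. Technician goes to the rooftop with the cabbage.
8. Technician goes back to the basement alone.
9. Technician goes to the rooftop with the lettuce.
10. Technician goes back to the basement alone.
11. Technician goes to the rooftop with the fox.

11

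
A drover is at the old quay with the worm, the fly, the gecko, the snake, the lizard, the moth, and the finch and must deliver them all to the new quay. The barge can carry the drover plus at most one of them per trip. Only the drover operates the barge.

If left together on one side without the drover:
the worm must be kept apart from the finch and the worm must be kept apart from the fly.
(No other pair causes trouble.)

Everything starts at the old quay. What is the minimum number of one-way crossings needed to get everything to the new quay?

15

Counting alone: the drover can take at most 1 across per trip to the new quay, so moving all 7 needs at least 7 loaded trips out, with a return between consecutive ones — at least 13 crossings.
The safety rule pushes this higher. Following every safe sequence of crossings, the most of the 7 that can be at the new quay as the barge arrives there on crossing 13 is 6 — never all 7.
So no plan with fewer than 15 crossings exists, and this one achieves 15:
1. Drover goes to the new quay with the worm.  [the old quay: the finch, the fly, the gecko, the lizard, the moth, the snake | the new quay: the worm]
2. Drover goes back to the old quay alone.  [the old quay: the finch, the fly, the gecko, the lizard, the moth, the snake | the new quay: the worm]
3. Drover goes to the new quay with the fly.  [the old quay: the finch, the gecko, the lizard, the moth, the snake | the new quay: the fly, the worm]
4. Drover goes back to the old quay with the worm.  [the old quay: the finch, the gecko, the lizard, the moth, the snake, the worm | the new quay: the fly]
5. Drover goes to the new quay with the finch.  [the old quay: the gecko, the lizard, the moth, the snake, the worm | the new quay: the finch, the fly]
6. Drover goes back to the old quay alone.  [the old quay: the gecko, the lizard, the moth, the snake, the worm | the new quay: the finch, the fly]
7. Drover goes to the new quay with the gecko.  [the old quay: the lizard, the moth, the snake, the worm | the new quay: the finch, the fly, the gecko]
8. Drover goes back to the old quay alone.  [the old quay: the lizard, the moth, the snake, the worm | the new quay: the finch, the fly, the gecko]
9. Drover goes to the new quay with the snake.  [the old quay: the lizard, the moth, the worm | the new quay: the finch, the fly, the gecko, the snake]
10. Drover goes back to the old quay alone.  [the old quay: the lizard, the moth, the worm | the new quay: the finch, the fly, the gecko, the snake]
11. Drover goes to the new quay with the lizard.  [the old quay: the moth, the worm | the new quay: the finch, the fly, the gecko, the lizard, the snake]
12. Drover goes back to the old quay alone.  [the old quay: the moth, the worm | the new quay: the finch, the fly, the gecko, the lizard, the snake]
13. Drover goes to the new quay with the moth.  [the old quay: the worm | the new quay: the finch, the fly, the gecko, the lizard, the moth, the snake]
14. Drover goes back to the old quay alone.  [the old quay: the worm | the new quay: the finch, the fly, the gecko, the lizard, the moth, the snake]
15. Drover goes to the new quay with the worm.  [the old quay: — | the new quay: the finch, the fly, the gecko, the lizard, the moth, the snake, the worm]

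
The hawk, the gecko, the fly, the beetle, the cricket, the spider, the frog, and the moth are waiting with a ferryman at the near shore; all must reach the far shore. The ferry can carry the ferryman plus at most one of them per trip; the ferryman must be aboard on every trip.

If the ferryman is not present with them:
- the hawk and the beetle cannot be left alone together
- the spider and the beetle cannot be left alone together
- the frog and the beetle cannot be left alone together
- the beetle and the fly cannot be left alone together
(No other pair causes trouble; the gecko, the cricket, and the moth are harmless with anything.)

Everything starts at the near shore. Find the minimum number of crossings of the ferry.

Following every safe sequence of crossings from the start, the most of the 8 that can be at the far shore as the ferry arrives there on crossings 1, 3, 5, 7, 9 is 1, 2, 3, 4, 5 respectively; the best ever achieved is 5 of 8.
From crossing 11 on, no configuration arises that was not already reachable earlier: only 88 distinct safe configurations (who is on which side, and where the ferry is) can ever be reached, none of them has everyone across, and every continuation just revisits them. So no valid plan exists.

impossible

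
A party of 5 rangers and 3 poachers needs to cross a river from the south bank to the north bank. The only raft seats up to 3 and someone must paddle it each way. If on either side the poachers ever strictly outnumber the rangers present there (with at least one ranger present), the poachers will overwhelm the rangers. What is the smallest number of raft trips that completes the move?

Counting alone: each trip to the north bank takes at most 3 across and each return brings at least 1 back, so after t trips out (and t−1 returns) at most 3t − (t−1) of the 8 are across; that first reaches 8 at t = 4, so at least 7 crossings are needed.
The plan below uses exactly 7 crossings, so it is optimal:
1. 2 poachers → the north bank.  (the south bank: 5R 1P; the north bank: 0R 2P)
2. 1 poacher ← the south bank.  (the south bank: 5R 2P; the north bank: 0R 1P)
3. 2 rangers and 1 poacher → the north bank.  (the south bank: 3R 1P; the north bank: 2R 2P)
4. 1 poacher ← the south bank.  (the south bank: 3R 2P; the north bank: 2R 1P)
5. 1 ranger and 2 poachers → the north bank.  (the south bank: 2R 0P; the north bank: 3R 3P)
6. 1 poacher ← the south bank.  (the south bank: 2R 1P; the north bank: 3R 2P)
7. 2 rangers and 1 poacher → the north bank.  (the south bank: 0R 0P; the north bank: 5R 3P)

7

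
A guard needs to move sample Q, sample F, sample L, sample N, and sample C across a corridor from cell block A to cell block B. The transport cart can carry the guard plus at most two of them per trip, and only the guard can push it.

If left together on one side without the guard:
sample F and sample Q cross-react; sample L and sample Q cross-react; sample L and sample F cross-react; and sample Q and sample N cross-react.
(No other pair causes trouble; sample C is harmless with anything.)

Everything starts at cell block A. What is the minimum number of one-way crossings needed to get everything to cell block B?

Counting alone: the guard can take at most 2 across per trip to cell block B, so moving all 5 needs at least 3 loaded trips out, with a return between consecutive ones — at least 5 crossings.
The safety rule pushes this higher. Following every safe sequence of crossings, the most of the 5 that can be at cell block B as the transport cart arrives there on crossing 5 is 4 — never all 5.
So no plan with fewer than 7 crossings exists, and this one achieves 7:
1. Guard goes to cell block B with sample F and sample Q.
2. Guard goes back to cell block A with sample Q.
3. Guard goes to cell block B with sample N and sample Q.
4. Guard goes back to cell block A with sample Q.
5. Guard goes to cell block B with sample C and sample Q.
6. Guard goes back to cell block A with sample Q.
7. Guard goes to cell block B with sample L and sample Q.

7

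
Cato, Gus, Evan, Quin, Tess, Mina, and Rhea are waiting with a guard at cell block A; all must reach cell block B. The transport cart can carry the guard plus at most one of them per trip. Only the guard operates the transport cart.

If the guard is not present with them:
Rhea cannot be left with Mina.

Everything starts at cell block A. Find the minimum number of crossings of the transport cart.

13

Counting alone: the guard can take at most 1 across per trip to cell block B, so moving all 7 needs at least 7 loaded trips out, with a return between consecutive ones — at least 13 crossings.
The plan below uses exactly 13 crossings, so it is optimal:
1. Guard goes to cell block B with Mina.  [cell block A: Cato, Evan, Gus, Quin, Rhea, Tess | cell block B: Mina]
2. Guard goes back to cell block A alone.  [cell block A: Cato, Evan, Gus, Quin, Rhea, Tess | cell block B: Mina]
3. Guard goes to cell block B with Cato.  [cell block A: Evan, Gus, Quin, Rhea, Tess | cell block B: Cato, Mina]
4. Guard goes back to cell block A alone.  [cell block A: Evan, Gus, Quin, Rhea, Tess | cell block B: Cato, Mina]
5. Guard goes to cell block B with Gus.  [cell block A: Evan, Quin, Rhea, Tess | cell block B: Cato, Gus, Mina]
6. Guard goes back to cell block A alone.  [cell block A: Evan, Quin, Rhea, Tess | cell block B: Cato, Gus, Mina]
7. Guard goes to cell block B with Evan.  [cell block A: Quin, Rhea, Tess | cell block B: Cato, Evan, Gus, Mina]
8. Guard goes back to cell block A alone.  [cell block A: Quin, Rhea, Tess | cell block B: Cato, Evan, Gus, Mina]
9. Guard goes to cell block B with Quin.  [cell block A: Rhea, Tess | cell block B: Cato, Evan, Gus, Mina, Quin]
10. Guard goes back to cell block A alone.  [cell block A: Rhea, Tess | cell block B: Cato, Evan, Gus, Mina, Quin]
11. Guard goes to cell block B with Tess.  [cell block A: Rhea | cell block B: Cato, Evan, Gus, Mina, Quin, Tess]
12. Guard goes back to cell block A alone.  [cell block A: Rhea | cell block B: Cato, Evan, Gus, Mina, Quin, Tess]
13. Guard goes to cell block B with Rhea.  [cell block A: — | cell block B: Cato, Evan, Gus, Mina, Quin, Rhea, Tess]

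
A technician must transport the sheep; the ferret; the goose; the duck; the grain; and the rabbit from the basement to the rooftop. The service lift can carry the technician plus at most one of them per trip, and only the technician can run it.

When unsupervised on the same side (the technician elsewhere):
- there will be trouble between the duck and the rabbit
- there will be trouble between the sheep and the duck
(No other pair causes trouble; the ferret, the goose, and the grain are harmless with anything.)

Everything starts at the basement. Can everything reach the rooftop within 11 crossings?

Counting alone: the technician can take at most 1 across per trip to the rooftop, so moving all 6 needs at least 6 loaded trips out, with a return between consecutive ones — at least 11 crossings.
The safety rule pushes this higher. Following every safe sequence of crossings, the most of the 6 that can be at the rooftop as the service lift arrives there on crossing 11 is 5 — never all 6.
So the move cannot be finished within 11 crossings. (The shortest complete plan takes 13:)
1. Technician goes to the rooftop with the duck.
2. Technician goes back to the basement alone.
3. Technician goes to the rooftop with the sheep.
4. Technician goes back to the basement with the duck.
5. Technician goes to the rooftop with the rabbit.
6. Technician goes back to the basement alone.
7. Technician goes to the rooftop with the ferret.
8. Technician goes back to the basement alone.
9. Technician goes to the rooftop with the goose.
10. Technician goes back to the basement alone.
11. Technician goes to the rooftop with the grain.
12. Technician goes back to the basement alone.
13. Technician goes to the rooftop with the duck.

No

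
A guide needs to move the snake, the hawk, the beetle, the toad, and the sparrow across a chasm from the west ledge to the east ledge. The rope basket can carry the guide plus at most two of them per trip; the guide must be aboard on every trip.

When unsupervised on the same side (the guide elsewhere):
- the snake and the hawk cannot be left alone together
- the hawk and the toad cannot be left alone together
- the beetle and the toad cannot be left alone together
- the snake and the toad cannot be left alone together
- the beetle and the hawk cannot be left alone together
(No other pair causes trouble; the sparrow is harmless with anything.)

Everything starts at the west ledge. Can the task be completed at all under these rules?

Yes

1. Guide goes to the east ledge with the hawk and the toad.  [the west ledge: the beetle, the snake, the sparrow | the east ledge: the hawk, the toad]
2. Guide goes back to the west ledge with the hawk.  [the west ledge: the beetle, the hawk, the snake, the sparrow | the east ledge: the toad]
3. Guide goes to the east ledge with the beetle and the snake.  [the west ledge: the hawk, the sparrow | the east ledge: the beetle, the snake, the toad]
4. Guide goes back to the west ledge with the toad.  [the west ledge: the hawk, the sparrow, the toad | the east ledge: the beetle, the snake]
5. Guide goes to the east ledge with the hawk and the sparrow.  [the west ledge: the toad | the east ledge: the beetle, the hawk, the snake, the sparrow]
6. Guide goes back to the west ledge with the hawk.  [the west ledge: the hawk, the toad | the east ledge: the beetle, the snake, the sparrow]
7. Guide goes to the east ledge with the hawk and the toad.  [the west ledge: — | the east ledge: the beetle, the hawk, the snake, the sparrow, the toad]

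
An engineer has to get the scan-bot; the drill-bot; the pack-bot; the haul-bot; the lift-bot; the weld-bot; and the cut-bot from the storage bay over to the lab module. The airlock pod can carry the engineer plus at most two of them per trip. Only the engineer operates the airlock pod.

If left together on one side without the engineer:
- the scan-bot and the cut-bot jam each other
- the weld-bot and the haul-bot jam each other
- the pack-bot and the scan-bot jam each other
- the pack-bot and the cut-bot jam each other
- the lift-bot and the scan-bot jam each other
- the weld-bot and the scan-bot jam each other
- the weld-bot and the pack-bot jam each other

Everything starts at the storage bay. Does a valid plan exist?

No

Whatever the first load, the items left behind include a forbidden pair without the engineer. No opening move is safe, so no plan exists.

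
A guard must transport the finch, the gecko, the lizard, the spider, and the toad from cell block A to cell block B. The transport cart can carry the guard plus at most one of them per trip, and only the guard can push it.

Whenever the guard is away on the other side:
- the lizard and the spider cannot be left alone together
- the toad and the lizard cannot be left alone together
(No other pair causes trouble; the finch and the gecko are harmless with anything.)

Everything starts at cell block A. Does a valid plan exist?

1. Guard goes to cell block B with the lizard.  [cell block A: the finch, the gecko, the spider, the toad | cell block B: the lizard]
2. Guard goes back to cell block A alone.  [cell block A: the finch, the gecko, the spider, the toad | cell block B: the lizard]
3. Guard goes to cell block B with the finch.  [cell block A: the gecko, the spider, the toad | cell block B: the finch, the lizard]
4. Guard goes back to cell block A alone.  [cell block A: the gecko, the spider, the toad | cell block B: the finch, the lizard]
5. Guard goes to cell block B with the gecko.  [cell block A: the spider, the toad | cell block B: the finch, the gecko, the lizard]
6. Guard goes back to cell block A alone.  [cell block A: the spider, the toad | cell block B: the finch, the gecko, the lizard]
7. Guard goes to cell block B with the spider.  [cell block A: the toad | cell block B: the finch, the gecko, the lizard, the spider]
8. Guard goes back to cell block A with the lizard.  [cell block A: the lizard, the toad | cell block B: the finch, the gecko, the spider]
9. Guard goes to cell block B with the toad.  [cell block A: the lizard | cell block B: the finch, the gecko, the spider, the toad]
10. Guard goes back to cell block A alone.  [cell block A: the lizard | cell block B: the finch, the gecko, the spider, the toad]
11. Guard goes to cell block B with the lizard.  [cell block A: — | cell block B: the finch, the gecko, the lizard, the spider, the toad]

Yes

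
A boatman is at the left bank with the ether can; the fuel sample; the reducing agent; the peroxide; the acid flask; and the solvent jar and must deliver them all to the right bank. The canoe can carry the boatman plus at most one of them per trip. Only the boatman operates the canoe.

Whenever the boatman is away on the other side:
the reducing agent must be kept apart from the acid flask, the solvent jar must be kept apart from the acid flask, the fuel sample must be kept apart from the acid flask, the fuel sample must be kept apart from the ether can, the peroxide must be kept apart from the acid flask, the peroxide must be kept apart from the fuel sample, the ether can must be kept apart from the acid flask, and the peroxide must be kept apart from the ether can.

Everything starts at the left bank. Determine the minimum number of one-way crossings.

Whatever the first load, the items left behind include a forbidden pair without the boatman. No opening move is safe, so no plan exists.

impossible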